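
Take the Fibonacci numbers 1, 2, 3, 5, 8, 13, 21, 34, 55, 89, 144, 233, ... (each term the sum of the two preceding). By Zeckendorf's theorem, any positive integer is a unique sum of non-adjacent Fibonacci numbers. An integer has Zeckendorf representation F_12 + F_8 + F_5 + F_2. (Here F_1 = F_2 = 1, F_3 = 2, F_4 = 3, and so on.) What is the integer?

F_12 + F_8 + F_5 + F_2 = 144 + 21 + 5 + 1 = 171.

171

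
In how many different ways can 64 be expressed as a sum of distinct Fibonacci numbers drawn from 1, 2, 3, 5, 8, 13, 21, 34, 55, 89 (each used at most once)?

5

64 = 55+8+1 = 55+5+3+1 = 34+21+8+1 = 34+21+5+3+1 = … (1 more), for 5 in all.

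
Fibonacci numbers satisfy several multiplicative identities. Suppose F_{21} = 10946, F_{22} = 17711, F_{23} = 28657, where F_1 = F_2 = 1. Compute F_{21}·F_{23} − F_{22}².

1

10946·28657 − 17711² = 313679522 − 313679521 = 1. (Cassini's identity: F_{k−1}F_{k+1} − F_k² = (−1)^k.)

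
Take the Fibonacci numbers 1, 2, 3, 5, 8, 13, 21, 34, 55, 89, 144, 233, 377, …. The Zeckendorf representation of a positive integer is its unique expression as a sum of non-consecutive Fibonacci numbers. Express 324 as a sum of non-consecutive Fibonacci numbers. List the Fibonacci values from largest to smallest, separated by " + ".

233 + 89 + 2

324: greatest Fibonacci not exceeding it is 233, leaving 91
91: greatest Fibonacci not exceeding it is 89, leaving 2
2: greatest Fibonacci not exceeding it is 2, leaving 0
So 324 = 233 + 89 + 2, with no two terms consecutive in the sequence.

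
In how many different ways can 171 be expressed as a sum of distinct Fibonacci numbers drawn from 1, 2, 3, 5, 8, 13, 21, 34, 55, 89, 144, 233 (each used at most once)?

171 = 144+21+5+1 = 144+21+3+2+1 = 144+13+8+5+1 = 89+55+21+5+1 = … (6 more), for 10 in all.

10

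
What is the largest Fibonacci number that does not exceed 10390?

6765

6765 ≤ 10390 < 10946, so the largest Fibonacci number not exceeding 10390 is 6765.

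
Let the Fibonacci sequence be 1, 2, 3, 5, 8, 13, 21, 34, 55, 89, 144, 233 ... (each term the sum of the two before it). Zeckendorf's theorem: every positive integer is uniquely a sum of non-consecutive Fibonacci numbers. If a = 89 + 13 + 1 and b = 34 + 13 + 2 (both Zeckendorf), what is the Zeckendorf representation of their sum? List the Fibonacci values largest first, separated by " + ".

The two numbers are 103 and 49, so their sum is 152.
152: greatest Fibonacci not exceeding it is 144, leaving 8
8: greatest Fibonacci not exceeding it is 8, leaving 0

144 + 8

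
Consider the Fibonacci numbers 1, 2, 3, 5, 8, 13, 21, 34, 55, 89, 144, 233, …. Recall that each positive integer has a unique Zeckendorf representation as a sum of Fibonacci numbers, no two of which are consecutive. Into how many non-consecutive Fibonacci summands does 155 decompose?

largest Fibonacci ≤ 155 is 144; 155 − 144 = 11
largest Fibonacci ≤ 11 is 8; 11 − 8 = 3
largest Fibonacci ≤ 3 is 3; 3 − 3 = 0
155 = 144 + 8 + 3, which has 3 terms.

3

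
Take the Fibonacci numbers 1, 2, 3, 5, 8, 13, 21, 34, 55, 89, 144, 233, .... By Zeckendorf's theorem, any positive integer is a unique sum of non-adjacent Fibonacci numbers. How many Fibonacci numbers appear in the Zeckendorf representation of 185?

4

Repeatedly subtract the largest Fibonacci number that fits:
144 ≤ 185 < 233, so take 144; remainder 41
34 ≤ 41 < 55, so take 34; remainder 7
5 ≤ 7 < 8, so take 5; remainder 2
2 ≤ 2 < 3, so take 2; remainder 0
185 = 144 + 34 + 5 + 2, which has 4 terms.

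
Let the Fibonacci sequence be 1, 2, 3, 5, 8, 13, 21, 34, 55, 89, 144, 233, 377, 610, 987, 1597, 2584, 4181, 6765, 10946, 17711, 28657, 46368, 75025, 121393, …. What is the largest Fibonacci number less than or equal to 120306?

75025

75025 ≤ 120306 < 121393, so the largest Fibonacci number not exceeding 120306 is 75025.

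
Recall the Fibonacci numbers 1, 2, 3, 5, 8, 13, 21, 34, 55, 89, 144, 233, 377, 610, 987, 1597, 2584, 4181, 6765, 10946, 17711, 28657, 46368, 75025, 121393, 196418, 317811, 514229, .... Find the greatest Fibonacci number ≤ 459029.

317811 ≤ 459029 < 514229, so the largest Fibonacci number not exceeding 459029 is 317811.

317811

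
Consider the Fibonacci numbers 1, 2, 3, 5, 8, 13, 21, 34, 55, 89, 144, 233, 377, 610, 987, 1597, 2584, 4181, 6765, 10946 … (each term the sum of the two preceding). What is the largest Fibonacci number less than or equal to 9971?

6765 ≤ 9971 < 10946, so the largest Fibonacci number not exceeding 9971 is 6765.

6765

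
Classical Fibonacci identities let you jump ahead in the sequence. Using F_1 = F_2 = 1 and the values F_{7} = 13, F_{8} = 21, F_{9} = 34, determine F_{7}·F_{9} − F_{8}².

13·34 − 21² = 442 − 441 = 1. (Cassini's identity: F_{k−1}F_{k+1} − F_k² = (−1)^k.)

1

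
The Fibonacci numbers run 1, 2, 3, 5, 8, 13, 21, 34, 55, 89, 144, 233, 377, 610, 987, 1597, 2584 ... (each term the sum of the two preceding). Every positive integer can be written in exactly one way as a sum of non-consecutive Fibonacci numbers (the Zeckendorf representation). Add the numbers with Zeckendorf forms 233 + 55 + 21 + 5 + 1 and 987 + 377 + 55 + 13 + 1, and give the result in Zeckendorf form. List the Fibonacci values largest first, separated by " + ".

1597 + 144 + 5 + 2

The two numbers are 315 and 1433, so their sum is 1748.
1597 ≤ 1748 < 2584, so take 1597; remainder 151
144 ≤ 151 < 233, so take 144; remainder 7
5 ≤ 7 < 8, so take 5; remainder 2
2 ≤ 2 < 3, so take 2; remainder 0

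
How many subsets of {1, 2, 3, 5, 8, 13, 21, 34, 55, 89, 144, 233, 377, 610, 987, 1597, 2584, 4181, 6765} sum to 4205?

30

4205 = 4181+21+3 = 4181+21+2+1 = 4181+13+8+3 = 2584+1597+21+3 = 4181+13+8+2+1 = … (25 more), for 30 in all.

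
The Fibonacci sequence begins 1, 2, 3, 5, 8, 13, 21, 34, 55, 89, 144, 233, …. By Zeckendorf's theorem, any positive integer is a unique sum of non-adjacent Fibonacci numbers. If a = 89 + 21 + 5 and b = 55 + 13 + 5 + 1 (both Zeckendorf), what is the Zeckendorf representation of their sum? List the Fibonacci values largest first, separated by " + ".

The two numbers are 115 and 74, so their sum is 189.
Repeatedly subtract the largest Fibonacci number that fits:
subtract 144 from 189: 45 remains
subtract 34 from 45: 11 remains
subtract 8 from 11: 3 remains
subtract 3 from 3: 0 remains

144 + 34 + 8 + 3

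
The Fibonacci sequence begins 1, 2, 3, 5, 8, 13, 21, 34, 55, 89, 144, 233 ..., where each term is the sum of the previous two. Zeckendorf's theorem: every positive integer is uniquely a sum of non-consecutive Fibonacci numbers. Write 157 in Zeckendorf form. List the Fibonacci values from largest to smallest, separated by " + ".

Repeatedly subtract the largest Fibonacci number that fits:
144 ≤ 157 < 233, so take 144; remainder 13
13 ≤ 13 < 21, so take 13; remainder 0
So 157 = 144 + 13, with no two terms consecutive in the sequence.

144 + 13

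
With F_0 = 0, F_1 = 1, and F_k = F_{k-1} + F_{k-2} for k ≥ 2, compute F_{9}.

Iterating the recurrence up to F_{4} = 3 and F_{3} = 2:
F_{5} = F_{4} + F_{3} = 3 + 2 = 5
F_{6} = F_{5} + F_{4} = 5 + 3 = 8
F_{7} = F_{6} + F_{5} = 8 + 5 = 13
F_{8} = F_{7} + F_{6} = 13 + 8 = 21
F_{9} = F_{8} + F_{7} = 21 + 13 = 34

34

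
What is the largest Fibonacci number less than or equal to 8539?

6765 ≤ 8539 < 10946, so the largest Fibonacci number not exceeding 8539 is 6765.

6765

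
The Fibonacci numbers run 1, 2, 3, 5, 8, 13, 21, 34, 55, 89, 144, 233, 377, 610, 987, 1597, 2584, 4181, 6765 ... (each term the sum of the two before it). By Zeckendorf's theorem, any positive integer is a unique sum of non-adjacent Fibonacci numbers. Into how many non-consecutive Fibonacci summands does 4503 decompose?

3

Repeatedly subtract the largest Fibonacci number that fits:
take 4181 (≤ 4503); 4503 − 4181 = 322
take 233 (≤ 322); 322 − 233 = 89
take 89 (≤ 89); 89 − 89 = 0
4503 = 4181 + 233 + 89, which has 3 terms.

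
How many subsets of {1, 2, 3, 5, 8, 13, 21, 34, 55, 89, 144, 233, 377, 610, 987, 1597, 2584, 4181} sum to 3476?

Each representation comes from the Zeckendorf form by replacing some F_k with F_{k−1} + F_{k−2} where possible.
3476 = 2584+610+233+34+13+2 = 2584+610+233+34+8+5+2 = 2584+610+144+89+34+13+2 = 1597+987+610+233+34+13+2 = 2584+610+233+21+13+8+5+2 = … (17 more), for 22 in all.

22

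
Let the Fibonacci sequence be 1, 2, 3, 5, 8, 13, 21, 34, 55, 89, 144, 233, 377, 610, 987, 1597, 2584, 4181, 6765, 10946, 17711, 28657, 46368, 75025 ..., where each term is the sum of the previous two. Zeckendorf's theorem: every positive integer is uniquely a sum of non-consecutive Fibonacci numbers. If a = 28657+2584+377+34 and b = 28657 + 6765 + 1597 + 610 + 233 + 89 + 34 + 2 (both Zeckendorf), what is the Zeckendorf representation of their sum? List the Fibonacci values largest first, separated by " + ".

The two numbers are 31652 and 37987, so their sum is 69639.
take 46368 (≤ 69639); 69639 − 46368 = 23271
take 17711 (≤ 23271); 23271 − 17711 = 5560
take 4181 (≤ 5560); 5560 − 4181 = 1379
take 987 (≤ 1379); 1379 − 987 = 392
take 377 (≤ 392); 392 − 377 = 15
take 13 (≤ 15); 15 − 13 = 2
take 2 (≤ 2); 2 − 2 = 0

46368 + 17711 + 4181 + 987 + 377 + 13 + 2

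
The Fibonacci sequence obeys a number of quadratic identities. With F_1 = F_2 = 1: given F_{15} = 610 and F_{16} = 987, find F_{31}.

By F_{2k+1} = F_k² + F_{k+1}²: F_{31} = 610² + 987² = 372100 + 974169 = 1346269.

1346269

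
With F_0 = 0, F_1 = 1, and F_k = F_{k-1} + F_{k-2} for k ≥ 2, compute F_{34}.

5702887

Iterating the recurrence up to F_{30} = 832040 and F_{29} = 514229:
F_{31} = F_{30} + F_{29} = 832040 + 514229 = 1346269
F_{32} = F_{31} + F_{30} = 1346269 + 832040 = 2178309
F_{33} = F_{32} + F_{31} = 2178309 + 1346269 = 3524578
F_{34} = F_{33} + F_{32} = 3524578 + 2178309 = 5702887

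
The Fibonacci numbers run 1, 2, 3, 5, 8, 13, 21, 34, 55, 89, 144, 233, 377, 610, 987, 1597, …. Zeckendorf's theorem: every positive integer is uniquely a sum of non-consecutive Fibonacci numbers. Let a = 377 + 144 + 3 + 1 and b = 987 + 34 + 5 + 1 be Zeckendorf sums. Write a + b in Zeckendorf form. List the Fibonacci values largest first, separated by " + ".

987 + 377 + 144 + 34 + 8 + 2

The two numbers are 525 and 1027, so their sum is 1552.
Greedily peel off the largest Fibonacci term at each step:
subtract 987 from 1552: 565 remains
subtract 377 from 565: 188 remains
subtract 144 from 188: 44 remains
subtract 34 from 44: 10 remains
subtract 8 from 10: 2 remains
subtract 2 from 2: 0 remains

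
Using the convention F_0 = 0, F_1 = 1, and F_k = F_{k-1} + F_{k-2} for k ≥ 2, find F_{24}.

46368

Iterating the recurrence up to F_{20} = 6765 and F_{19} = 4181:
F_{21} = F_{20} + F_{19} = 6765 + 4181 = 10946
F_{22} = F_{21} + F_{20} = 10946 + 6765 = 17711
F_{23} = F_{22} + F_{21} = 17711 + 10946 = 28657
F_{24} = F_{23} + F_{22} = 28657 + 17711 = 46368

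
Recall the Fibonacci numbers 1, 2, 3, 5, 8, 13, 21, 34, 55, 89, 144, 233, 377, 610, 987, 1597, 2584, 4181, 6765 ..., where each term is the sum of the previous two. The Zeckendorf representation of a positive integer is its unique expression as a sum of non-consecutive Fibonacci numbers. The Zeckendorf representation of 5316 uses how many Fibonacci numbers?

5

5316: greatest Fibonacci not exceeding it is 4181, leaving 1135
1135: greatest Fibonacci not exceeding it is 987, leaving 148
148: greatest Fibonacci not exceeding it is 144, leaving 4
4: greatest Fibonacci not exceeding it is 3, leaving 1
1: greatest Fibonacci not exceeding it is 1, leaving 0
5316 = 4181 + 987 + 144 + 3 + 1, which has 5 terms.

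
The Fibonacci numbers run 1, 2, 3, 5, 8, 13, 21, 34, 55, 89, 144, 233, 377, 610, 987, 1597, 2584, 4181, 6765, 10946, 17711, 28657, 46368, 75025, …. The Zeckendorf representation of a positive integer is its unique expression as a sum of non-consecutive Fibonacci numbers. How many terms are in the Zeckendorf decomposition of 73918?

Greedily peel off the largest Fibonacci term at each step:
take 46368 (≤ 73918); 73918 − 46368 = 27550
take 17711 (≤ 27550); 27550 − 17711 = 9839
take 6765 (≤ 9839); 9839 − 6765 = 3074
take 2584 (≤ 3074); 3074 − 2584 = 490
take 377 (≤ 490); 490 − 377 = 113
take 89 (≤ 113); 113 − 89 = 24
take 21 (≤ 24); 24 − 21 = 3
take 3 (≤ 3); 3 − 3 = 0
73918 = 46368 + 17711 + 6765 + 2584 + 377 + 89 + 21 + 3, which has 8 terms.

8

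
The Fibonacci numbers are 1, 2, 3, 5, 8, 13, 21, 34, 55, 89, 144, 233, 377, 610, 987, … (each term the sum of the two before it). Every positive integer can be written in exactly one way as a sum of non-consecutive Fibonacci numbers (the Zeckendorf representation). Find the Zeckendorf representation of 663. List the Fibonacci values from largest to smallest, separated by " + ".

663 − 610 = 53
53 − 34 = 19
19 − 13 = 6
6 − 5 = 1
1 − 1 = 0
So 663 = 610 + 34 + 13 + 5 + 1, with no two terms consecutive in the sequence.

610 + 34 + 13 + 5 + 1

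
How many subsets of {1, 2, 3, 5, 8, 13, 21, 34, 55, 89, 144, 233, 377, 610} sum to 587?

Starting from the Zeckendorf form and repeatedly splitting a term F_k into F_{k−1} + F_{k−2} (when neither is already used) reaches every representation.
587 = 377+144+55+8+3 = 377+144+55+8+2+1 = 377+144+34+21+8+3 = … (12 more), for 15 in all.

15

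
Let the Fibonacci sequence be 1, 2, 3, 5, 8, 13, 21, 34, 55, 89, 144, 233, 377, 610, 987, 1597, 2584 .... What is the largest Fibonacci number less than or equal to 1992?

1597 ≤ 1992 < 2584, so the largest Fibonacci number not exceeding 1992 is 1597.

1597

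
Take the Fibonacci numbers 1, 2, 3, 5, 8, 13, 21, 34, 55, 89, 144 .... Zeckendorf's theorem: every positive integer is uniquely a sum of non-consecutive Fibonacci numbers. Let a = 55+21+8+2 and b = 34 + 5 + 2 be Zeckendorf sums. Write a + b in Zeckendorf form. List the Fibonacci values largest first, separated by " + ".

89 + 34 + 3 + 1

The two numbers are 86 and 41, so their sum is 127.
127: greatest Fibonacci not exceeding it is 89, leaving 38
38: greatest Fibonacci not exceeding it is 34, leaving 4
4: greatest Fibonacci not exceeding it is 3, leaving 1
1: greatest Fibonacci not exceeding it is 1, leaving 0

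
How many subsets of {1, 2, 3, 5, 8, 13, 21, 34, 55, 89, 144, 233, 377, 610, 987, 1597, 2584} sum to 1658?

24

Starting from the Zeckendorf form and repeatedly splitting a term F_k into F_{k−1} + F_{k−2} (when neither is already used) reaches every representation.
1658 = 1597+55+5+1 = 1597+55+3+2+1 = 1597+34+21+5+1 = … (21 more), for 24 in all.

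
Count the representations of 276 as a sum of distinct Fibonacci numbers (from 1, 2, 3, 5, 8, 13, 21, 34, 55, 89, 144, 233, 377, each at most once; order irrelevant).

Each representation comes from the Zeckendorf form by replacing some F_k with F_{k−1} + F_{k−2} where possible.
276 = 233+34+8+1 = 233+34+5+3+1 = 233+21+13+8+1 = 144+89+34+8+1 = 233+21+13+5+3+1 = … (5 more), for 10 in all.

10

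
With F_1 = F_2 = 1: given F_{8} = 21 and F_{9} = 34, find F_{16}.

By the doubling identity F_{2k} = F_k(2F_{k+1} − F_k): F_{16} = 21·(2·34 − 21) = 21·47 = 987.

987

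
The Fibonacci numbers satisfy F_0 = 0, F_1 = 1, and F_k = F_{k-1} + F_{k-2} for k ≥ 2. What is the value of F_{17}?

Iterating the recurrence up to F_{10} = 55 and F_{9} = 34:
F_{11} = F_{10} + F_{9} = 55 + 34 = 89
F_{12} = F_{11} + F_{10} = 89 + 55 = 144
F_{13} = F_{12} + F_{11} = 144 + 89 = 233
F_{14} = F_{13} + F_{12} = 233 + 144 = 377
F_{15} = F_{14} + F_{13} = 377 + 233 = 610
F_{16} = F_{15} + F_{14} = 610 + 377 = 987
F_{17} = F_{16} + F_{15} = 987 + 610 = 1597

1597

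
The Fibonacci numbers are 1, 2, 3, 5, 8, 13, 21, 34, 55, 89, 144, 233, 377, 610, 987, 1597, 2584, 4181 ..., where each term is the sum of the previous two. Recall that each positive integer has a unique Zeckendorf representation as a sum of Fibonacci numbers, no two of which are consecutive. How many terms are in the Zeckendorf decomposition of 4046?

Greedily peel off the largest Fibonacci term at each step:
4046: greatest Fibonacci not exceeding it is 2584, leaving 1462
1462: greatest Fibonacci not exceeding it is 987, leaving 475
475: greatest Fibonacci not exceeding it is 377, leaving 98
98: greatest Fibonacci not exceeding it is 89, leaving 9
9: greatest Fibonacci not exceeding it is 8, leaving 1
1: greatest Fibonacci not exceeding it is 1, leaving 0
4046 = 2584 + 987 + 377 + 89 + 8 + 1, which has 6 terms.

6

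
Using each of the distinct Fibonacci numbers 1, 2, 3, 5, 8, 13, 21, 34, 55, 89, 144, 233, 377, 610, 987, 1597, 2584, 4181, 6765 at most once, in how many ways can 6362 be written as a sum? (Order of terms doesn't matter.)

54

6362 = 4181+1597+377+144+55+8 = 4181+1597+377+144+55+5+3 = 4181+1597+377+144+34+21+8 = … (51 more), for 54 in all.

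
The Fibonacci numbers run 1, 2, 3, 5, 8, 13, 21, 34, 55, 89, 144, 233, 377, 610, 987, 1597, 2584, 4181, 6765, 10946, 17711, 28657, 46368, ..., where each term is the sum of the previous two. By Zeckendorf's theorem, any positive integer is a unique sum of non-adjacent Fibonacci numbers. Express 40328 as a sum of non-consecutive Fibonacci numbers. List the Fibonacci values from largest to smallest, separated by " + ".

Repeatedly subtract the largest Fibonacci number that fits:
28657 ≤ 40328 < 46368, so take 28657; remainder 11671
10946 ≤ 11671 < 17711, so take 10946; remainder 725
610 ≤ 725 < 987, so take 610; remainder 115
89 ≤ 115 < 144, so take 89; remainder 26
21 ≤ 26 < 34, so take 21; remainder 5
5 ≤ 5 < 8, so take 5; remainder 0
So 40328 = 28657 + 10946 + 610 + 89 + 21 + 5, with no two terms consecutive in the sequence.

28657 + 10946 + 610 + 89 + 21 + 5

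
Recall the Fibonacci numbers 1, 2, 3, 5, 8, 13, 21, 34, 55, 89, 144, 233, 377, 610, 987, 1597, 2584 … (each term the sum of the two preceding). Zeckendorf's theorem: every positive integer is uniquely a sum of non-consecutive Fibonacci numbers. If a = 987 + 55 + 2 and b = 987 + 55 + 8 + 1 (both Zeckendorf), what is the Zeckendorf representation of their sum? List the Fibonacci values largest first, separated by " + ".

1597 + 377 + 89 + 21 + 8 + 3

The two numbers are 1044 and 1051, so their sum is 2095.
largest Fibonacci ≤ 2095 is 1597; 2095 − 1597 = 498
largest Fibonacci ≤ 498 is 377; 498 − 377 = 121
largest Fibonacci ≤ 121 is 89; 121 − 89 = 32
largest Fibonacci ≤ 32 is 21; 32 − 21 = 11
largest Fibonacci ≤ 11 is 8; 11 − 8 = 3
largest Fibonacci ≤ 3 is 3; 3 − 3 = 0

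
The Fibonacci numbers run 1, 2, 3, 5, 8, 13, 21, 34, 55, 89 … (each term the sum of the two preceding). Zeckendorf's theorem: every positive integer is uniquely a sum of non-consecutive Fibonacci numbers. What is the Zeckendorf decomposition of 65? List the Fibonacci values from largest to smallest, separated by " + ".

55 + 8 + 2

Greedily peel off the largest Fibonacci term at each step:
65: greatest Fibonacci not exceeding it is 55, leaving 10
10: greatest Fibonacci not exceeding it is 8, leaving 2
2: greatest Fibonacci not exceeding it is 2, leaving 0
So 65 = 55 + 8 + 2, with no two terms consecutive in the sequence.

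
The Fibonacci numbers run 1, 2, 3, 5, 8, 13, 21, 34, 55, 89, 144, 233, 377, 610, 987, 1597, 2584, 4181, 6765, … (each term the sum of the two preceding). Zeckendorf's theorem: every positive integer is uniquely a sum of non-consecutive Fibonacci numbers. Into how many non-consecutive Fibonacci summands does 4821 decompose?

4821: greatest Fibonacci not exceeding it is 4181, leaving 640
640: greatest Fibonacci not exceeding it is 610, leaving 30
30: greatest Fibonacci not exceeding it is 21, leaving 9
9: greatest Fibonacci not exceeding it is 8, leaving 1
1: greatest Fibonacci not exceeding it is 1, leaving 0
4821 = 4181 + 610 + 21 + 8 + 1, which has 5 terms.

5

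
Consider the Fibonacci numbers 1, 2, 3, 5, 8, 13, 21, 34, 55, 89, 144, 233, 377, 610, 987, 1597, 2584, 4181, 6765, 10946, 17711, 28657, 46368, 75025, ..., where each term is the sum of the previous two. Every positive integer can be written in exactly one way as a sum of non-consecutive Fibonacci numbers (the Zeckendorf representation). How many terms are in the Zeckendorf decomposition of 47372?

Greedily peel off the largest Fibonacci term at each step:
46368 ≤ 47372 < 75025, so take 46368; remainder 1004
987 ≤ 1004 < 1597, so take 987; remainder 17
13 ≤ 17 < 21, so take 13; remainder 4
3 ≤ 4 < 5, so take 3; remainder 1
1 ≤ 1 < 2, so take 1; remainder 0
47372 = 46368 + 987 + 13 + 3 + 1, which has 5 terms.

5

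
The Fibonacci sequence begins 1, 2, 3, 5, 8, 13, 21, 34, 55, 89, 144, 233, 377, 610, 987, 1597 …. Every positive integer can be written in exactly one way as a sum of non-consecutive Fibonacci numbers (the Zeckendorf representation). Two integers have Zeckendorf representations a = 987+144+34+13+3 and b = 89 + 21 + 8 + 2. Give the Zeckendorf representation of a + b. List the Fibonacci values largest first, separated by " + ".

The two numbers are 1181 and 120, so their sum is 1301.
largest Fibonacci ≤ 1301 is 987; 1301 − 987 = 314
largest Fibonacci ≤ 314 is 233; 314 − 233 = 81
largest Fibonacci ≤ 81 is 55; 81 − 55 = 26
largest Fibonacci ≤ 26 is 21; 26 − 21 = 5
largest Fibonacci ≤ 5 is 5; 5 − 5 = 0

987 + 233 + 55 + 21 + 5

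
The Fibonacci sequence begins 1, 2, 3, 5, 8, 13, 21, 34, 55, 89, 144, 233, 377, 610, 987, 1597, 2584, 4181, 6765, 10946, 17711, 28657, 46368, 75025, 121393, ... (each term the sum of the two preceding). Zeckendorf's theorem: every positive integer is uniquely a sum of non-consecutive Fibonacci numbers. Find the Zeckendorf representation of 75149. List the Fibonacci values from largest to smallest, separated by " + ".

Greedy algorithm:
75025 ≤ 75149 < 121393, so take 75025; remainder 124
89 ≤ 124 < 144, so take 89; remainder 35
34 ≤ 35 < 55, so take 34; remainder 1
1 ≤ 1 < 2, so take 1; remainder 0
So 75149 = 75025 + 89 + 34 + 1, with no two terms consecutive in the sequence.

75025 + 89 + 34 + 1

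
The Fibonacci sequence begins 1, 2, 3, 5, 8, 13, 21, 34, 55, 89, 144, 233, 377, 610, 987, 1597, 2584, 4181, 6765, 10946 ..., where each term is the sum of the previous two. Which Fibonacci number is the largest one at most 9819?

6765

6765 ≤ 9819 < 10946, so the largest Fibonacci number not exceeding 9819 is 6765.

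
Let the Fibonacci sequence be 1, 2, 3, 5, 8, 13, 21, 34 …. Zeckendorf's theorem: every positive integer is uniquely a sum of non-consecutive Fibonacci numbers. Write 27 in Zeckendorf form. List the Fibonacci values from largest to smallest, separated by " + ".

27: greatest Fibonacci not exceeding it is 21, leaving 6
6: greatest Fibonacci not exceeding it is 5, leaving 1
1: greatest Fibonacci not exceeding it is 1, leaving 0
So 27 = 21 + 5 + 1, with no two terms consecutive in the sequence.

21 + 5 + 1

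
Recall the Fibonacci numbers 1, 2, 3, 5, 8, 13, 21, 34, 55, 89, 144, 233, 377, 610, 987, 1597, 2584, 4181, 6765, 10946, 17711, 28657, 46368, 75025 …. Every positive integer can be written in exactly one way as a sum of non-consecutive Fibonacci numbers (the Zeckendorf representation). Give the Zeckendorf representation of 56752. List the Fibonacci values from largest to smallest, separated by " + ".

56752: greatest Fibonacci not exceeding it is 46368, leaving 10384
10384: greatest Fibonacci not exceeding it is 6765, leaving 3619
3619: greatest Fibonacci not exceeding it is 2584, leaving 1035
1035: greatest Fibonacci not exceeding it is 987, leaving 48
48: greatest Fibonacci not exceeding it is 34, leaving 14
14: greatest Fibonacci not exceeding it is 13, leaving 1
1: greatest Fibonacci not exceeding it is 1, leaving 0
So 56752 = 46368 + 6765 + 2584 + 987 + 34 + 13 + 1, with no two terms consecutive in the sequence.

46368 + 6765 + 2584 + 987 + 34 + 13 + 1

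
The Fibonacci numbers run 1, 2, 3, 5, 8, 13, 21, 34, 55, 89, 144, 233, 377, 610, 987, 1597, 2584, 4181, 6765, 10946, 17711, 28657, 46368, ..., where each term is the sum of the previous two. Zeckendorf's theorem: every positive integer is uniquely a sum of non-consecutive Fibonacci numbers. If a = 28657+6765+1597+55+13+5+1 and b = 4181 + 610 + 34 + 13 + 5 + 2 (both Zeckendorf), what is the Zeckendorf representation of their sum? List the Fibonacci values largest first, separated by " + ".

28657 + 10946 + 1597 + 610 + 89 + 34 + 5

The two numbers are 37093 and 4845, so their sum is 41938.
subtract 28657 from 41938: 13281 remains
subtract 10946 from 13281: 2335 remains
subtract 1597 from 2335: 738 remains
subtract 610 from 738: 128 remains
subtract 89 from 128: 39 remains
subtract 34 from 39: 5 remains
subtract 5 from 5: 0 remains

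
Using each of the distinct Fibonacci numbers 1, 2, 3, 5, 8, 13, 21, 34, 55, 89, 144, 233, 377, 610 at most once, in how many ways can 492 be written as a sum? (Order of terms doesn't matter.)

16

Starting from the Zeckendorf form and repeatedly splitting a term F_k into F_{k−1} + F_{k−2} (when neither is already used) reaches every representation.
492 = 377+89+21+5 = 377+89+21+3+2 = 377+89+13+8+5 = 377+55+34+21+5 = 233+144+89+21+5 = … (11 more), for 16 in all.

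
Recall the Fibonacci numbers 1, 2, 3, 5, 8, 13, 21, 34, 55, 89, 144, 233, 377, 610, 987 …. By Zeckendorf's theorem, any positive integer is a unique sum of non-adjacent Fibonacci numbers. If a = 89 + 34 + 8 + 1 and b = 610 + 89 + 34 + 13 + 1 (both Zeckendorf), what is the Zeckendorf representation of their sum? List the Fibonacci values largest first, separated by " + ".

610 + 233 + 34 + 2

The two numbers are 132 and 747, so their sum is 879.
Greedily peel off the largest Fibonacci term at each step:
879 − 610 = 269
269 − 233 = 36
36 − 34 = 2
2 − 2 = 0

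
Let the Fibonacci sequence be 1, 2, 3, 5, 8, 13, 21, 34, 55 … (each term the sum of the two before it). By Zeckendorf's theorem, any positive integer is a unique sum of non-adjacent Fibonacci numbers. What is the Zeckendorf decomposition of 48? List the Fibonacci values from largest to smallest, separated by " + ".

34 + 13 + 1

Greedy algorithm:
take 34 (≤ 48); 48 − 34 = 14
take 13 (≤ 14); 14 − 13 = 1
take 1 (≤ 1); 1 − 1 = 0
So 48 = 34 + 13 + 1, with no two terms consecutive in the sequence.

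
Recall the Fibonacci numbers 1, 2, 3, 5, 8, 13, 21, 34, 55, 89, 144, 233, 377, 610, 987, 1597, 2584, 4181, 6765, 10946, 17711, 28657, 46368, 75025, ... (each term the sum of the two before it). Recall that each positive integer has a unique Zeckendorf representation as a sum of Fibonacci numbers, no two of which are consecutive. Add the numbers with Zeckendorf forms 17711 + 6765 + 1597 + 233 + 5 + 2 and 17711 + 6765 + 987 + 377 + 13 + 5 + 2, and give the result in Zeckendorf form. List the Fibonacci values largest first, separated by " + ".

The two numbers are 26313 and 25860, so their sum is 52173.
52173 − 46368 = 5805
5805 − 4181 = 1624
1624 − 1597 = 27
27 − 21 = 6
6 − 5 = 1
1 − 1 = 0

46368 + 4181 + 1597 + 21 + 5 + 1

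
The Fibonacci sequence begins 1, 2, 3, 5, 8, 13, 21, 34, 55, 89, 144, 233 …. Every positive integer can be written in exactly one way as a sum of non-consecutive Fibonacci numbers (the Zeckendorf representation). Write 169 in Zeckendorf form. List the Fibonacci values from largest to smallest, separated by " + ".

144 + 21 + 3 + 1

subtract 144 from 169: 25 remains
subtract 21 from 25: 4 remains
subtract 3 from 4: 1 remains
subtract 1 from 1: 0 remains
So 169 = 144 + 21 + 3 + 1, with no two terms consecutive in the sequence.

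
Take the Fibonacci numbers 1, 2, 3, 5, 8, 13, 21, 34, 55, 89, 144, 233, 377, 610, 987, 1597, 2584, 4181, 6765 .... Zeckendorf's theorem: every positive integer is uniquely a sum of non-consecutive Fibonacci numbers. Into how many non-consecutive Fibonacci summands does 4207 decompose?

Repeatedly subtract the largest Fibonacci number that fits:
subtract 4181 from 4207: 26 remains
subtract 21 from 26: 5 remains
subtract 5 from 5: 0 remains
4207 = 4181 + 21 + 5, which has 3 terms.

3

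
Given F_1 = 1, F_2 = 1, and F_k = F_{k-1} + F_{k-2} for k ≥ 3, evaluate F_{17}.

1597

Iterating the recurrence up to F_{12} = 144 and F_{11} = 89:
F_{13} = F_{12} + F_{11} = 144 + 89 = 233
F_{14} = F_{13} + F_{12} = 233 + 144 = 377
F_{15} = F_{14} + F_{13} = 377 + 233 = 610
F_{16} = F_{15} + F_{14} = 610 + 377 = 987
F_{17} = F_{16} + F_{15} = 987 + 610 = 1597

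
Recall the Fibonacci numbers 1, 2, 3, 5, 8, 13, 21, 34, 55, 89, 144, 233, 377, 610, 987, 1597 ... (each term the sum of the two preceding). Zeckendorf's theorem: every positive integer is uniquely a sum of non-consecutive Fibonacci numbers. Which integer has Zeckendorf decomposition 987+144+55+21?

1207

987+144+55+21 = 1207.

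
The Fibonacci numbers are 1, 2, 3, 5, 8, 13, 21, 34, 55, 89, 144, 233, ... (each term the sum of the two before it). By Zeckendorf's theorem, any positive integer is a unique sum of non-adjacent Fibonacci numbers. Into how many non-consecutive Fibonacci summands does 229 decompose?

5

Greedy algorithm:
subtract 144 from 229: 85 remains
subtract 55 from 85: 30 remains
subtract 21 from 30: 9 remains
subtract 8 from 9: 1 remains
subtract 1 from 1: 0 remains
229 = 144 + 55 + 21 + 8 + 1, which has 5 terms.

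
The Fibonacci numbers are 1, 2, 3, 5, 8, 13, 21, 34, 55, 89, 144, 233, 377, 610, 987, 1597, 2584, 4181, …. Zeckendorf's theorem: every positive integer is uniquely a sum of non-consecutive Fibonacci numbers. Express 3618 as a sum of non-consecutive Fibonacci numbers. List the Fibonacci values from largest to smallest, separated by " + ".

Greedily peel off the largest Fibonacci term at each step:
largest Fibonacci ≤ 3618 is 2584; 3618 − 2584 = 1034
largest Fibonacci ≤ 1034 is 987; 1034 − 987 = 47
largest Fibonacci ≤ 47 is 34; 47 − 34 = 13
largest Fibonacci ≤ 13 is 13; 13 − 13 = 0
So 3618 = 2584 + 987 + 34 + 13, with no two terms consecutive in the sequence.

2584 + 987 + 34 + 13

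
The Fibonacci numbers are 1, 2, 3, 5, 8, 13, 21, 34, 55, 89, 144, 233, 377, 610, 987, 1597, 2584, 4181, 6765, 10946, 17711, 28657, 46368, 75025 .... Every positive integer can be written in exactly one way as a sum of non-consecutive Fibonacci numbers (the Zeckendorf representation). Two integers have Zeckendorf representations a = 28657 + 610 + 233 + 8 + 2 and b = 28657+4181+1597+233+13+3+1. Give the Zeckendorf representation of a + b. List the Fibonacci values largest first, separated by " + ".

The two numbers are 29510 and 34685, so their sum is 64195.
64195: greatest Fibonacci not exceeding it is 46368, leaving 17827
17827: greatest Fibonacci not exceeding it is 17711, leaving 116
116: greatest Fibonacci not exceeding it is 89, leaving 27
27: greatest Fibonacci not exceeding it is 21, leaving 6
6: greatest Fibonacci not exceeding it is 5, leaving 1
1: greatest Fibonacci not exceeding it is 1, leaving 0

46368 + 17711 + 89 + 21 + 5 + 1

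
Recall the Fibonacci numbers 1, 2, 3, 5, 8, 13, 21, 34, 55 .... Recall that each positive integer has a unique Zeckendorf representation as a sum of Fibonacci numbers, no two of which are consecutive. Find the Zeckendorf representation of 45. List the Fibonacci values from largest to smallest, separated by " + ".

34 + 8 + 3

largest Fibonacci ≤ 45 is 34; 45 − 34 = 11
largest Fibonacci ≤ 11 is 8; 11 − 8 = 3
largest Fibonacci ≤ 3 is 3; 3 − 3 = 0
So 45 = 34 + 8 + 3, with no two terms consecutive in the sequence.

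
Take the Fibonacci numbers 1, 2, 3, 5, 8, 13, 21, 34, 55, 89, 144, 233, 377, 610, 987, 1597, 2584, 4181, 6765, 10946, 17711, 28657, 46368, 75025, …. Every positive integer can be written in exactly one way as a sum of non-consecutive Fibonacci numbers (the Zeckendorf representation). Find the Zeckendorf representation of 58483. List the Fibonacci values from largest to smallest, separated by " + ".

46368 + 10946 + 987 + 144 + 34 + 3 + 1

take 46368 (≤ 58483); 58483 − 46368 = 12115
take 10946 (≤ 12115); 12115 − 10946 = 1169
take 987 (≤ 1169); 1169 − 987 = 182
take 144 (≤ 182); 182 − 144 = 38
take 34 (≤ 38); 38 − 34 = 4
take 3 (≤ 4); 4 − 3 = 1
take 1 (≤ 1); 1 − 1 = 0
So 58483 = 46368 + 10946 + 987 + 144 + 34 + 3 + 1, with no two terms consecutive in the sequence.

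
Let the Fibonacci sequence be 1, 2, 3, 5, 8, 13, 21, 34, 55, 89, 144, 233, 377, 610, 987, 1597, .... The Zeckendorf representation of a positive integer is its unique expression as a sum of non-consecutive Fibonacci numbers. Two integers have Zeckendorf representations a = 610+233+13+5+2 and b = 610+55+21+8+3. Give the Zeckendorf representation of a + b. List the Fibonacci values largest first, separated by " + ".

The two numbers are 863 and 697, so their sum is 1560.
take 987 (≤ 1560); 1560 − 987 = 573
take 377 (≤ 573); 573 − 377 = 196
take 144 (≤ 196); 196 − 144 = 52
take 34 (≤ 52); 52 − 34 = 18
take 13 (≤ 18); 18 − 13 = 5
take 5 (≤ 5); 5 − 5 = 0

987 + 377 + 144 + 34 + 13 + 5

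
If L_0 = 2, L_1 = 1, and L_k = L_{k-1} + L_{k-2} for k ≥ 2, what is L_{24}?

Iterating the recurrence up to L_{19} = 9349 and L_{18} = 5778:
L_{20} = L_{19} + L_{18} = 9349 + 5778 = 15127
L_{21} = L_{20} + L_{19} = 15127 + 9349 = 24476
L_{22} = L_{21} + L_{20} = 24476 + 15127 = 39603
L_{23} = L_{22} + L_{21} = 39603 + 24476 = 64079
L_{24} = L_{23} + L_{22} = 64079 + 39603 = 103682

103682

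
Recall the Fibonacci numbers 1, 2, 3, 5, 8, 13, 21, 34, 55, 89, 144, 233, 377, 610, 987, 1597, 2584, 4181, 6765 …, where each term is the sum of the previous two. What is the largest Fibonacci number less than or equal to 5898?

4181

4181 ≤ 5898 < 6765, so the largest Fibonacci number not exceeding 5898 is 4181.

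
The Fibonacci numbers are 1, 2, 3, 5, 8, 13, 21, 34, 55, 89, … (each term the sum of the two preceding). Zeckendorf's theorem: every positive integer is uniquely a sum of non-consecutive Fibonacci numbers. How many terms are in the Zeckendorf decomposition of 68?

68: greatest Fibonacci not exceeding it is 55, leaving 13
13: greatest Fibonacci not exceeding it is 13, leaving 0
68 = 55 + 13, which has 2 terms.

2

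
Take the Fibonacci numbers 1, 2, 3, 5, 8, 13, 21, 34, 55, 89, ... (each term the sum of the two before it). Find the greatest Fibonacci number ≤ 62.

55

55 ≤ 62 < 89, so the largest Fibonacci number not exceeding 62 is 55.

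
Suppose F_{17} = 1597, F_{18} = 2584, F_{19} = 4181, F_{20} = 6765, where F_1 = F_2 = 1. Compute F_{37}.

By the addition formula F_{m+n} = F_m F_{n+1} + F_{m−1} F_n with m=20, n=17: F_{37} = 6765·2584 + 4181·1597 = 17480760 + 6677057 = 24157817.

24157817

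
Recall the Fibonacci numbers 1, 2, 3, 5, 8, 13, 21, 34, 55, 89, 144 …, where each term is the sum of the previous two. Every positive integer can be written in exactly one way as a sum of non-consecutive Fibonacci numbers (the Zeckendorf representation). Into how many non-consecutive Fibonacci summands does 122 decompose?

5

Greedily peel off the largest Fibonacci term at each step:
take 89 (≤ 122); 122 − 89 = 33
take 21 (≤ 33); 33 − 21 = 12
take 8 (≤ 12); 12 − 8 = 4
take 3 (≤ 4); 4 − 3 = 1
take 1 (≤ 1); 1 − 1 = 0
122 = 89 + 21 + 8 + 3 + 1, which has 5 terms.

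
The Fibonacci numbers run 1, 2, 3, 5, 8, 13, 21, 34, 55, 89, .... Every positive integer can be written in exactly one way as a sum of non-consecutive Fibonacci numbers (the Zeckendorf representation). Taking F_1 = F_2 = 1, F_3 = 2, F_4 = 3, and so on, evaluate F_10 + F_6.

F_10 + F_6 = 55 + 8 = 63.

63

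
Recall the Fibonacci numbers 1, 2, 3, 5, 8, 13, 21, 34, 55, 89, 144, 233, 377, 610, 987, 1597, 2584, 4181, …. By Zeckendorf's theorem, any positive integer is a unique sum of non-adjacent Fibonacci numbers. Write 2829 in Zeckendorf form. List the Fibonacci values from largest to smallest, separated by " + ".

Greedily peel off the largest Fibonacci term at each step:
2829: greatest Fibonacci not exceeding it is 2584, leaving 245
245: greatest Fibonacci not exceeding it is 233, leaving 12
12: greatest Fibonacci not exceeding it is 8, leaving 4
4: greatest Fibonacci not exceeding it is 3, leaving 1
1: greatest Fibonacci not exceeding it is 1, leaving 0
So 2829 = 2584 + 233 + 8 + 3 + 1, with no two terms consecutive in the sequence.

2584 + 233 + 8 + 3 + 1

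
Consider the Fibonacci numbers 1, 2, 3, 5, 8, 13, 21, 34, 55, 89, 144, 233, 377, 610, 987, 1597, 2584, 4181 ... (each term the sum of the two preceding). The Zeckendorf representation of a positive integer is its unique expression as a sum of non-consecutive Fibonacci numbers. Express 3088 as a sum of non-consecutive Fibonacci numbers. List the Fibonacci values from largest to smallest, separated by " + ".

3088: greatest Fibonacci not exceeding it is 2584, leaving 504
504: greatest Fibonacci not exceeding it is 377, leaving 127
127: greatest Fibonacci not exceeding it is 89, leaving 38
38: greatest Fibonacci not exceeding it is 34, leaving 4
4: greatest Fibonacci not exceeding it is 3, leaving 1
1: greatest Fibonacci not exceeding it is 1, leaving 0
So 3088 = 2584 + 377 + 89 + 34 + 3 + 1, with no two terms consecutive in the sequence.

2584 + 377 + 89 + 34 + 3 + 1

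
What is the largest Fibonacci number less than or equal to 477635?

317811

317811 ≤ 477635 < 514229, so the largest Fibonacci number not exceeding 477635 is 317811.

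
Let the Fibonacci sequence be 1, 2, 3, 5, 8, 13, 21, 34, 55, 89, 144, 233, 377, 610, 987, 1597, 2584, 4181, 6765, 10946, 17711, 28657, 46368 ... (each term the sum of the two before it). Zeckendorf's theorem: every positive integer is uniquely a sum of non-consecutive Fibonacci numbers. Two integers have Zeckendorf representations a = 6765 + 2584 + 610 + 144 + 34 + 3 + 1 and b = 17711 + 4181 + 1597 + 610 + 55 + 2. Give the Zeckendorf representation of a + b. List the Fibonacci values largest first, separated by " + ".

28657 + 4181 + 987 + 377 + 89 + 5 + 1

The two numbers are 10141 and 24156, so their sum is 34297.
Greedily peel off the largest Fibonacci term at each step:
largest Fibonacci ≤ 34297 is 28657; 34297 − 28657 = 5640
largest Fibonacci ≤ 5640 is 4181; 5640 − 4181 = 1459
largest Fibonacci ≤ 1459 is 987; 1459 − 987 = 472
largest Fibonacci ≤ 472 is 377; 472 − 377 = 95
largest Fibonacci ≤ 95 is 89; 95 − 89 = 6
largest Fibonacci ≤ 6 is 5; 6 − 5 = 1
largest Fibonacci ≤ 1 is 1; 1 − 1 = 0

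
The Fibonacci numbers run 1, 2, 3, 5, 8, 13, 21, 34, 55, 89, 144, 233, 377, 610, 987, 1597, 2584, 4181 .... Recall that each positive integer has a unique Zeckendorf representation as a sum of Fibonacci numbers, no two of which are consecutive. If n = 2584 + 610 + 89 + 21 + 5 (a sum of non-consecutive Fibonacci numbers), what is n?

2584 + 610 + 89 + 21 + 5 = 3309.

3309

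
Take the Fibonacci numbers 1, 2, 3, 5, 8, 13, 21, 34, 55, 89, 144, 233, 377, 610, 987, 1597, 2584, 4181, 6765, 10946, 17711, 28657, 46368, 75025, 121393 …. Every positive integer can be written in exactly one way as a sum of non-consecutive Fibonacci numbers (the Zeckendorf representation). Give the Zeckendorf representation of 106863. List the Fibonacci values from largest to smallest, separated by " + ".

75025 + 28657 + 2584 + 377 + 144 + 55 + 21

Repeatedly subtract the largest Fibonacci number that fits:
75025 ≤ 106863 < 121393, so take 75025; remainder 31838
28657 ≤ 31838 < 46368, so take 28657; remainder 3181
2584 ≤ 3181 < 4181, so take 2584; remainder 597
377 ≤ 597 < 610, so take 377; remainder 220
144 ≤ 220 < 233, so take 144; remainder 76
55 ≤ 76 < 89, so take 55; remainder 21
21 ≤ 21 < 34, so take 21; remainder 0
So 106863 = 75025 + 28657 + 2584 + 377 + 144 + 55 + 21, with no two terms consecutive in the sequence.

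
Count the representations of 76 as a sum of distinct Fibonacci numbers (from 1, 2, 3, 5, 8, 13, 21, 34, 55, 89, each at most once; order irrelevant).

7

Each representation comes from the Zeckendorf form by replacing some F_k with F_{k−1} + F_{k−2} where possible.
76 = 55+21 = 55+13+8 = 55+13+5+3 = 34+21+13+8 = … (3 more), for 7 in all.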